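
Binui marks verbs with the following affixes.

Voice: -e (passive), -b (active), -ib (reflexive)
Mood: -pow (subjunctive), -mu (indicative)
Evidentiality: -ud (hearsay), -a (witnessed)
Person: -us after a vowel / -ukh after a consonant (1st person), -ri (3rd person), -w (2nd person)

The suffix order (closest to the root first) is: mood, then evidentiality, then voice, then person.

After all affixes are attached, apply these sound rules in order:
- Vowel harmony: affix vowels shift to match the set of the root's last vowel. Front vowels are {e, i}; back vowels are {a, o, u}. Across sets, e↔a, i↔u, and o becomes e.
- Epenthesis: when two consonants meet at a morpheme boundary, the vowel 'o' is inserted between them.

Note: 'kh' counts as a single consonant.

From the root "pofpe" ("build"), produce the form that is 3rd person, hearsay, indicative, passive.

pofpemiideri

Attach mood indicative -mu → pofpemu.
Attach evidentiality hearsay -ud → pofpemuud.
Attach voice passive -e → pofpemuude.
Attach person 3rd person -ri → pofpemuuderi.
Apply vowel harmony: pofpemuuderi → pofpemiideri.
Epenthesis: no change.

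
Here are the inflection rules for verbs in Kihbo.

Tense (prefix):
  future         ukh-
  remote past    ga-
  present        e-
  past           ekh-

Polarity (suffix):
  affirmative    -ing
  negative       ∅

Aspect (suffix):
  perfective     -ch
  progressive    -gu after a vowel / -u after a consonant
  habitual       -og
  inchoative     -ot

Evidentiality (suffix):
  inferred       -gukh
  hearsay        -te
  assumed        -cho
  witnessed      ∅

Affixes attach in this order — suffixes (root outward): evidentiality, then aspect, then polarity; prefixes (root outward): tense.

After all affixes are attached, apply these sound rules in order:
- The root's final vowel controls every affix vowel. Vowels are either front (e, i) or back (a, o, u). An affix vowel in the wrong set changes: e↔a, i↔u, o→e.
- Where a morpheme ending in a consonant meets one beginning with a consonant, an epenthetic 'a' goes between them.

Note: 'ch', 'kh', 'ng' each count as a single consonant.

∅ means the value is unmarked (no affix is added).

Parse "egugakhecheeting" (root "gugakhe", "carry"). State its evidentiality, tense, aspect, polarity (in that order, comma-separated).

Segment: e-gugakhe-cho-ot-ing.
evidentiality: -cho → assumed.
tense: e- → present.
aspect: -ot → inchoative.
polarity: -ing → affirmative.

assumed, present, inchoative, affirmative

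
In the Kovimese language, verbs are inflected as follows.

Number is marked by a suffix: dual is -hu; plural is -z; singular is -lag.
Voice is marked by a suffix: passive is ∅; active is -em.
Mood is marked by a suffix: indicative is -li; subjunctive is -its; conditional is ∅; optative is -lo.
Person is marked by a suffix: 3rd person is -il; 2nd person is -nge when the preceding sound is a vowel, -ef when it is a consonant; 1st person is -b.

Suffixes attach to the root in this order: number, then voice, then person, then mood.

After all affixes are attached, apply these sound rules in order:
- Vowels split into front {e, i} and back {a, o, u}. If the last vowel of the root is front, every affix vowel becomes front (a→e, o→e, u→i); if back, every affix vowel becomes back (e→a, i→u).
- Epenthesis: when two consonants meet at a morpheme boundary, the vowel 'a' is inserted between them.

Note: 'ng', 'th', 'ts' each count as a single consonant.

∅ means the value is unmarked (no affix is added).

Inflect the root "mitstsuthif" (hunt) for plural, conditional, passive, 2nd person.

Attach number plural -z → mitstsuthifz.
voice = passive: zero marking, form stays mitstsuthifz.
Attach person 2nd person -ef (after consonant 'z') → mitstsuthifzef.
mood = conditional: zero marking, form stays mitstsuthifzef.
Vowel harmony: no change.
Apply epenthesis: mitstsuthifzef → mitstsuthifazef.

mitstsuthifazef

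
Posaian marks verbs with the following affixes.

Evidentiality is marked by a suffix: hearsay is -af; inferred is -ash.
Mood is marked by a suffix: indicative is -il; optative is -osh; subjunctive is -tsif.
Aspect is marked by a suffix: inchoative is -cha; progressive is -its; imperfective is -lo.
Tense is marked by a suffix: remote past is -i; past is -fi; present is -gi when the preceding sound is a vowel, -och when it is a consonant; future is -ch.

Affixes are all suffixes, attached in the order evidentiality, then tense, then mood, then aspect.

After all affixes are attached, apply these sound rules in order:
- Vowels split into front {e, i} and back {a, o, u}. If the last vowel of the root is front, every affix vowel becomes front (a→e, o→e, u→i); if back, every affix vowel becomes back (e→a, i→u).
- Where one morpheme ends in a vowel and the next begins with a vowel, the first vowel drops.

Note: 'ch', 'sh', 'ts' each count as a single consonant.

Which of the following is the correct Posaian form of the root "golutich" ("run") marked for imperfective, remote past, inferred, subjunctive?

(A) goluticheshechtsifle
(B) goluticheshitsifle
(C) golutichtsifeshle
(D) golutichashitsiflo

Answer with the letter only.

Attach evidentiality inferred -ash → golutichash.
Attach tense remote past -i → golutichashi.
Attach mood subjunctive -tsif → golutichashitsif.
Attach aspect imperfective -lo → golutichashitsiflo.
Apply vowel harmony: golutichashitsiflo → goluticheshitsifle.
Vowel deletion: no change.
So the correct form is goluticheshitsifle, option (B).
(D) golutichashitsiflo is wrong: it fails to apply the sound rule(s).
(C) golutichtsifeshle is wrong: it has the affixes in the wrong order.
(A) goluticheshechtsifle is wrong: it uses present instead of remote past for tense.

B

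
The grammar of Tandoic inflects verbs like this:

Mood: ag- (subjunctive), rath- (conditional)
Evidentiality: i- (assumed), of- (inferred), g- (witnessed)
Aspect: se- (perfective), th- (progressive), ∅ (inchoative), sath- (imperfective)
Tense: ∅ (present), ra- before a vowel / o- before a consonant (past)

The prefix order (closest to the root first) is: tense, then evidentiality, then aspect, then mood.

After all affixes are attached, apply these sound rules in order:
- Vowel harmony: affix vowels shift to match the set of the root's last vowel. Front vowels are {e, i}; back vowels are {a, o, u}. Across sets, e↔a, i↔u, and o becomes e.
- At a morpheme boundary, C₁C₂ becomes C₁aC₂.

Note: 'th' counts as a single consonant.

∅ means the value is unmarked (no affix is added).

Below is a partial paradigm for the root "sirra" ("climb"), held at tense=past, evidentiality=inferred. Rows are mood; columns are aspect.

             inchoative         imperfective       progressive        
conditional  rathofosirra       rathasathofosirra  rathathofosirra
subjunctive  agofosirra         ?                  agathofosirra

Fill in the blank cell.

Attach tense past o- (before consonant 's') → osirra.
Attach evidentiality inferred of- → ofosirra.
Attach aspect imperfective sath- → sathofosirra.
Attach mood subjunctive ag- → agsathofosirra.
Vowel harmony: no change.
Apply epenthesis: agsathofosirra → agasathofosirra.

agasathofosirra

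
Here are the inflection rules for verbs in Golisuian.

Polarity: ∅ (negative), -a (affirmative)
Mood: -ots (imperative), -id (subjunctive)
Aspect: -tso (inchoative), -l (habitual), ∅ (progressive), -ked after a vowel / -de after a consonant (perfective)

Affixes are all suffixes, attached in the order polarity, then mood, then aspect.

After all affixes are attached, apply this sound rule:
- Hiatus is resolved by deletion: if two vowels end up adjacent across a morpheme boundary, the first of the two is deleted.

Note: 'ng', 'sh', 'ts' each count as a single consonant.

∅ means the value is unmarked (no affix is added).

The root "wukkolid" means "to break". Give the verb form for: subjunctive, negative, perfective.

wukkolididde

polarity = negative: zero marking, form stays wukkolid.
Attach mood subjunctive -id → wukkolidid.
Attach aspect perfective -de (after consonant 'd') → wukkolididde.
Vowel deletion: no change.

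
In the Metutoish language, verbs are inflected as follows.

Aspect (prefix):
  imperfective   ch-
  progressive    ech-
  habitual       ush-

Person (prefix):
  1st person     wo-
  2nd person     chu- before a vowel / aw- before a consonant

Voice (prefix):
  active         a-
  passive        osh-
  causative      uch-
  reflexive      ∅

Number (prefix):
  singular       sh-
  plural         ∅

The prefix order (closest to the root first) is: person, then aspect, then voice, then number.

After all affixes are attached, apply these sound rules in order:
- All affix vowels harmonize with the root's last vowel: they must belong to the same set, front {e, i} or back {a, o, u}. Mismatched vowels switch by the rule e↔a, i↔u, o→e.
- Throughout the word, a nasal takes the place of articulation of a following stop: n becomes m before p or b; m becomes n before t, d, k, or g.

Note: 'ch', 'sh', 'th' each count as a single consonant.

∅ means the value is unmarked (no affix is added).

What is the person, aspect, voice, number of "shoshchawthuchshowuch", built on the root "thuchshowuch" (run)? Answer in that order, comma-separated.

Segment: sh-osh-ch-aw-thuchshowuch.
person: chu/aw- → 2nd person.
aspect: ch- → imperfective.
voice: osh- → passive.
number: sh- → singular.

2nd person, imperfective, passive, singular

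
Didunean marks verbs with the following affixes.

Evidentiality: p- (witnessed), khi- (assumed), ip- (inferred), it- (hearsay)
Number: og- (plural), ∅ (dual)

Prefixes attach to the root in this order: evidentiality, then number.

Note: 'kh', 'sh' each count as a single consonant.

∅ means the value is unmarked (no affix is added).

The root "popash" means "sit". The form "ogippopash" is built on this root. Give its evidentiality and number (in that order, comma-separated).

Segment: og-ip-popash.
evidentiality: ip- → inferred.
number: og- → plural.

inferred, plural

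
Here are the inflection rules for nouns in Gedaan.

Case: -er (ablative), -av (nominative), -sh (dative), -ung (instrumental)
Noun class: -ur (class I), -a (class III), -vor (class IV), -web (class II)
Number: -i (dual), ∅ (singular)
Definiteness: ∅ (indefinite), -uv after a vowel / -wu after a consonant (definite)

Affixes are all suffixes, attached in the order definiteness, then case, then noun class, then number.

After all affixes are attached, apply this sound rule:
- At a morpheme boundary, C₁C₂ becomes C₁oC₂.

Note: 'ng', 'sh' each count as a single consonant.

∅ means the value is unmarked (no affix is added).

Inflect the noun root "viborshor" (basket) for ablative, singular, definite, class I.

Attach definiteness definite -wu (after consonant 'r') → viborshorwu.
Attach case ablative -er → viborshorwuer.
Attach noun class class I -ur → viborshorwuerur.
number = singular: zero marking, form stays viborshorwuerur.
Apply epenthesis: viborshorwuerur → viborshorowuerur.

viborshorowuerur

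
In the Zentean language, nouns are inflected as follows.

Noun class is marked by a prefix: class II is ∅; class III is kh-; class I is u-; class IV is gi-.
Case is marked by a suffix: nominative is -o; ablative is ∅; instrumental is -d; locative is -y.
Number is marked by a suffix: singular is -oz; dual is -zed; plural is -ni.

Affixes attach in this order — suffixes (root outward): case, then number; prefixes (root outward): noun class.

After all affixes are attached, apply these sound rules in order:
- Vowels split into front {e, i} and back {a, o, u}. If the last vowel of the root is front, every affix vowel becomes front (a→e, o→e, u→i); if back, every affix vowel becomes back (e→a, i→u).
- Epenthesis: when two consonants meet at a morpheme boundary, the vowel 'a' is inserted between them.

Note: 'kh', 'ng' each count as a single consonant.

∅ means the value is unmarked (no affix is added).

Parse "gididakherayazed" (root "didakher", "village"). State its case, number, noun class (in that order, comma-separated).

locative, dual, class IV

Segment: gi-didakher-y-zed.
case: -y → locative.
number: -zed → dual.
noun class: gi- → class IV.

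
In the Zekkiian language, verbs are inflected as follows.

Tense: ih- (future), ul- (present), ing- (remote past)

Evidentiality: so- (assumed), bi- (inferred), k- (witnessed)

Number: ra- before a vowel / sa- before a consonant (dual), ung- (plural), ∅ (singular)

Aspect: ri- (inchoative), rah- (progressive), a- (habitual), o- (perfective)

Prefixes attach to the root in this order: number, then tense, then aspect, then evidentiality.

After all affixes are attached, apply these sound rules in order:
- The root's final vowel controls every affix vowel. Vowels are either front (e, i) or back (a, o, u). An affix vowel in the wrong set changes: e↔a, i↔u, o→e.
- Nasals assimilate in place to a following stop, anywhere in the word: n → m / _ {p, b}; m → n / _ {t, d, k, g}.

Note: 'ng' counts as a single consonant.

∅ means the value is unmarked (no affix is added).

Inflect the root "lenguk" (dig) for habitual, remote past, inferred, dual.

Attach number dual sa- (before consonant 'l') → salenguk.
Attach tense remote past ing- → ingsalenguk.
Attach aspect habitual a- → aingsalenguk.
Attach evidentiality inferred bi- → biaingsalenguk.
Apply vowel harmony: biaingsalenguk → buaungsalenguk.
Nasal assimilation: no change.

buaungsalenguk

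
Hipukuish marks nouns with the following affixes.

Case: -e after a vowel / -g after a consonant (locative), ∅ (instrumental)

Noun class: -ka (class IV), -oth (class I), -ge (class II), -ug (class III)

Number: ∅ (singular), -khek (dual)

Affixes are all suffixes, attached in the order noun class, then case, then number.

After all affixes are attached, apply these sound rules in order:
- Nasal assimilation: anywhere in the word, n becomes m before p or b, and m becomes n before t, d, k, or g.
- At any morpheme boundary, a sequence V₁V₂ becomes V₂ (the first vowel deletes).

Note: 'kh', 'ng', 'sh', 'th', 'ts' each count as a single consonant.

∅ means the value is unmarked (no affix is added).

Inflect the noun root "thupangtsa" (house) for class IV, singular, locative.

Attach noun class class IV -ka → thupangtsaka.
Attach case locative -e (after vowel 'a') → thupangtsakae.
number = singular: zero marking, form stays thupangtsakae.
Nasal assimilation: no change.
Apply vowel deletion: thupangtsakae → thupangtsake.

thupangtsake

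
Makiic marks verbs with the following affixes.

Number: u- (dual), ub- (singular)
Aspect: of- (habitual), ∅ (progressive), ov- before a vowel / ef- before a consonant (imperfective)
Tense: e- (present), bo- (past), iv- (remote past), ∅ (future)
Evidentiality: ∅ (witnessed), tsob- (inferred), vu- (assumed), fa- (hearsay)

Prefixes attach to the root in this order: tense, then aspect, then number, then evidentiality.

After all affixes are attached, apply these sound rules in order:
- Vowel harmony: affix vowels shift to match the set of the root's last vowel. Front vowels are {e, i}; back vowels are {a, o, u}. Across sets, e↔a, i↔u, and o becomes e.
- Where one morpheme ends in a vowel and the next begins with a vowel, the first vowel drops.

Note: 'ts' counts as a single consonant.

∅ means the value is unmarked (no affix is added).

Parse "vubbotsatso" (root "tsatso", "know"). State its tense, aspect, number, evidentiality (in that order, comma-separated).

Segment: vu-ub-bo-tsatso.
tense: bo- → past.
aspect: ∅ → progressive.
number: ub- → singular.
evidentiality: vu- → assumed.

past, progressive, singular, assumed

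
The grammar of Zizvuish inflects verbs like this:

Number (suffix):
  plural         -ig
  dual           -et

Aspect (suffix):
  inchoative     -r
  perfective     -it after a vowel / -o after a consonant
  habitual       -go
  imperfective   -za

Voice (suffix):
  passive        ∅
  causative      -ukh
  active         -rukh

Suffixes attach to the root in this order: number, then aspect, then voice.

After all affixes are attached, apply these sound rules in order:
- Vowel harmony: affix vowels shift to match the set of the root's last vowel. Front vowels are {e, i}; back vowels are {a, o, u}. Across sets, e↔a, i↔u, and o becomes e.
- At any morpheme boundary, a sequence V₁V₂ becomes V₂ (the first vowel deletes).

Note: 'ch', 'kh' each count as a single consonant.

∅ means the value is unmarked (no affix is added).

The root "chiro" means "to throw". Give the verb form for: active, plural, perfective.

chirugorukh

Attach number plural -ig → chiroig.
Attach aspect perfective -o (after consonant 'g') → chiroigo.
Attach voice active -rukh → chiroigorukh.
Apply vowel harmony: chiroigorukh → chirougorukh.
Apply vowel deletion: chirougorukh → chirugorukh.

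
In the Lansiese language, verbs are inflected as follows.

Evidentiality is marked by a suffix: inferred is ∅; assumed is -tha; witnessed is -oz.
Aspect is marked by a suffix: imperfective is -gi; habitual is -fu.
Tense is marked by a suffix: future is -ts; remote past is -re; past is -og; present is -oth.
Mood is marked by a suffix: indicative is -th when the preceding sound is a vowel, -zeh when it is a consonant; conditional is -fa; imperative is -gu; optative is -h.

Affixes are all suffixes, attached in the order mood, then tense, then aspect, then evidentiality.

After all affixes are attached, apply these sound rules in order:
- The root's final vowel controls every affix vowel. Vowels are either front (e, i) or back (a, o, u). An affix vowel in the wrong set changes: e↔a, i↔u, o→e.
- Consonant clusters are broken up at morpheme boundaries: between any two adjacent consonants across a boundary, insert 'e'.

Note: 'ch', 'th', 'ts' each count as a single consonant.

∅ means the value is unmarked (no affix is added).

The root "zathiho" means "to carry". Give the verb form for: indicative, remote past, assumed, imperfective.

Attach mood indicative -th (after vowel 'o') → zathihoth.
Attach tense remote past -re → zathihothre.
Attach aspect imperfective -gi → zathihothregi.
Attach evidentiality assumed -tha → zathihothregitha.
Apply vowel harmony: zathihothregitha → zathihothragutha.
Apply epenthesis: zathihothragutha → zathihotheragutha.

zathihotheragutha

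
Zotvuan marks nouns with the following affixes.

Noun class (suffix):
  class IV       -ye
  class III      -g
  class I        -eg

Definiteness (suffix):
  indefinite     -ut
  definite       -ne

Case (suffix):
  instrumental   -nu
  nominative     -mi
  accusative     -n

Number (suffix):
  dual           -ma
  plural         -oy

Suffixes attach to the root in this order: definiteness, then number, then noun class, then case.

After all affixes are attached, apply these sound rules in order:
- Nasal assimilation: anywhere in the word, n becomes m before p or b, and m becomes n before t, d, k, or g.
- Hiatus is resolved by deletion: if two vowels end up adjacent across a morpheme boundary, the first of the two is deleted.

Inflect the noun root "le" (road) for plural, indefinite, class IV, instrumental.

Attach definiteness indefinite -ut → leut.
Attach number plural -oy → leutoy.
Attach noun class class IV -ye → leutoyye.
Attach case instrumental -nu → leutoyyenu.
Nasal assimilation: no change.
Apply vowel deletion: leutoyyenu → lutoyyenu.

lutoyyenu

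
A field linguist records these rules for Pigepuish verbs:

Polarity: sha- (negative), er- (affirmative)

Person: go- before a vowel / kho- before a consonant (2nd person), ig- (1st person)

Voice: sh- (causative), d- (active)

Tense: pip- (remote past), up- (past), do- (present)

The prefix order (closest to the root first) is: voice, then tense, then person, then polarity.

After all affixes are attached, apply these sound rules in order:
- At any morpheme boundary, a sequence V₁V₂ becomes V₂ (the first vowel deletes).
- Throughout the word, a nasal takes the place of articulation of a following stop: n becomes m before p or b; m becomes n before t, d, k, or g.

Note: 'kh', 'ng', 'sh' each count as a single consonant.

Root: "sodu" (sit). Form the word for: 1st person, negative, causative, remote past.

Attach voice causative sh- → shsodu.
Attach tense remote past pip- → pipshsodu.
Attach person 1st person ig- → igpipshsodu.
Attach polarity negative sha- → shaigpipshsodu.
Apply vowel deletion: shaigpipshsodu → shigpipshsodu.
Nasal assimilation: no change.

shigpipshsodu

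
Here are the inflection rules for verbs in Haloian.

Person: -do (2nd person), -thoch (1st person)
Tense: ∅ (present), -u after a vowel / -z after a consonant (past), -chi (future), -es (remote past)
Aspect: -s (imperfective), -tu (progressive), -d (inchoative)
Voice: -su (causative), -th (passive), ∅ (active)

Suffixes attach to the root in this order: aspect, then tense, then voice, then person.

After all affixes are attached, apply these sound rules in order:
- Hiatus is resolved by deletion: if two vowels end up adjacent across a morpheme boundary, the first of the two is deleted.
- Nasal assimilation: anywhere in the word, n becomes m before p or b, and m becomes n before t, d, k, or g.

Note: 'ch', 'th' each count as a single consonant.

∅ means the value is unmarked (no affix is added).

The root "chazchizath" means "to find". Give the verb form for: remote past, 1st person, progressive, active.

chazchizathtesthoch

Attach aspect progressive -tu → chazchizathtu.
Attach tense remote past -es → chazchizathtues.
voice = active: zero marking, form stays chazchizathtues.
Attach person 1st person -thoch → chazchizathtuesthoch.
Apply vowel deletion: chazchizathtuesthoch → chazchizathtesthoch.
Nasal assimilation: no change.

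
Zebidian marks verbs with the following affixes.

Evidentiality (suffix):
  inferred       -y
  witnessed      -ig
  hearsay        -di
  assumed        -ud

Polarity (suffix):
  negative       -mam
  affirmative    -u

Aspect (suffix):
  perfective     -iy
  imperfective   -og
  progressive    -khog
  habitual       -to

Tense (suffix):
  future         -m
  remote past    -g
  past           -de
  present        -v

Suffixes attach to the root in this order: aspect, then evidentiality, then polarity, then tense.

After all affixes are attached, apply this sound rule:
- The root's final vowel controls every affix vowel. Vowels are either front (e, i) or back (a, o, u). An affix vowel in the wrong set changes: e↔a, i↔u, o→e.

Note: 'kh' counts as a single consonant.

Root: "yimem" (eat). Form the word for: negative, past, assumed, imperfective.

Attach aspect imperfective -og → yimemog.
Attach evidentiality assumed -ud → yimemogud.
Attach polarity negative -mam → yimemogudmam.
Attach tense past -de → yimemogudmamde.
Apply vowel harmony: yimemogudmamde → yimemegidmemde.

yimemegidmemde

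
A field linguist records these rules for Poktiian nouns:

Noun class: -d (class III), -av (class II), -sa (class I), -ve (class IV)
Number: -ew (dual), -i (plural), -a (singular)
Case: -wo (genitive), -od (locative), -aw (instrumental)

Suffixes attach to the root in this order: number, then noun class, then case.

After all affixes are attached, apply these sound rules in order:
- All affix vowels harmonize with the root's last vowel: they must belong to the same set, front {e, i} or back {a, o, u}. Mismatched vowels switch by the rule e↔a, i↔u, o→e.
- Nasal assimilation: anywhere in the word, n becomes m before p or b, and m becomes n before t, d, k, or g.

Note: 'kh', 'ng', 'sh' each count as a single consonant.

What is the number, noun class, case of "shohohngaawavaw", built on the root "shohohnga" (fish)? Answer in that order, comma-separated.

dual, class II, instrumental

Segment: shohohnga-ew-av-aw.
number: -ew → dual.
noun class: -av → class II.
case: -aw → instrumental.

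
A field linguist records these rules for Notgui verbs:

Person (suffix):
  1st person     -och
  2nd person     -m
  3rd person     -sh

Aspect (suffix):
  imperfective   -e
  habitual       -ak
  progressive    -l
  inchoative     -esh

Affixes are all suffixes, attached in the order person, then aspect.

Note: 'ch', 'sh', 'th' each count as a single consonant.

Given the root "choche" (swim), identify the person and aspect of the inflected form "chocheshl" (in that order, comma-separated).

Segment: choche-sh-l.
person: -sh → 3rd person.
aspect: -l → progressive.

3rd person, progressive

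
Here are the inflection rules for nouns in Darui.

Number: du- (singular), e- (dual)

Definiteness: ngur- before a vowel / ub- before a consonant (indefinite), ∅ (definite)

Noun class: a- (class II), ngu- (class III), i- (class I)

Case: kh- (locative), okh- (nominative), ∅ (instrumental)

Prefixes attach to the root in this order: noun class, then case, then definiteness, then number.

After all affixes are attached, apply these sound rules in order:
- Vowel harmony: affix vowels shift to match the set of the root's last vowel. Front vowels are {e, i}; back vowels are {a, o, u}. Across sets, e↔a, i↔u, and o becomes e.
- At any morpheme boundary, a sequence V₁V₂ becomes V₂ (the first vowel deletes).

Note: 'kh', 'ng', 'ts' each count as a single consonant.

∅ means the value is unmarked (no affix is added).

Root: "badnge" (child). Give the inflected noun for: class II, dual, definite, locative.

Attach noun class class II a- → abadnge.
Attach case locative kh- → khabadnge.
definiteness = definite: zero marking, form stays khabadnge.
Attach number dual e- → ekhabadnge.
Apply vowel harmony: ekhabadnge → ekhebadnge.
Vowel deletion: no change.

ekhebadnge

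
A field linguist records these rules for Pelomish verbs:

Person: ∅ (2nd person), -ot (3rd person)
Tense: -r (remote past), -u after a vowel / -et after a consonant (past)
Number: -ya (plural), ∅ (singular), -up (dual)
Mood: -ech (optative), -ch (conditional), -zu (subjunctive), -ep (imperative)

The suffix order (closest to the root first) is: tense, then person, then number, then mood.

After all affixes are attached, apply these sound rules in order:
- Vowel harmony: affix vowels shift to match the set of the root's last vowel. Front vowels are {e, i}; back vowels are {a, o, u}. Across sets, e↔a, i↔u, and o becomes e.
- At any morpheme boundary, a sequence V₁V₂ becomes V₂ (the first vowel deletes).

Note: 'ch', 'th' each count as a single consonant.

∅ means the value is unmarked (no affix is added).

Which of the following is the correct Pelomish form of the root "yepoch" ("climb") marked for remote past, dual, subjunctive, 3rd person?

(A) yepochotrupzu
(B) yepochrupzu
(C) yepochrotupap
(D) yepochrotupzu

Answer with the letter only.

D

Attach tense remote past -r → yepochr.
Attach person 3rd person -ot → yepochrot.
Attach number dual -up → yepochrotup.
Attach mood subjunctive -zu → yepochrotupzu.
Vowel harmony: no change.
Vowel deletion: no change.
So the correct form is yepochrotupzu, option (D).
(A) yepochotrupzu is wrong: it has the affixes in the wrong order.
(B) yepochrupzu is wrong: it uses 2nd person instead of 3rd person for person.
(C) yepochrotupap is wrong: it uses imperative instead of subjunctive for mood.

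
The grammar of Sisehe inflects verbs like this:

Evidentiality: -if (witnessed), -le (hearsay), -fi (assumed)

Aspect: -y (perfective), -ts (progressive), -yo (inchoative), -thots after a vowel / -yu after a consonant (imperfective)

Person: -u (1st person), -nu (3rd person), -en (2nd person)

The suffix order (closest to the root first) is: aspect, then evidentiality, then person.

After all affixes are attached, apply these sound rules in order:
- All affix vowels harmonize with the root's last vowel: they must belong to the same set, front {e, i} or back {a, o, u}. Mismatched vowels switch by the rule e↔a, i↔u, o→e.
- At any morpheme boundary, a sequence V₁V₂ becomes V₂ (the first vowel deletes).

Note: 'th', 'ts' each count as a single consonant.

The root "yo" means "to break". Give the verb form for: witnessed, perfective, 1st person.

Attach aspect perfective -y → yoy.
Attach evidentiality witnessed -if → yoyif.
Attach person 1st person -u → yoyifu.
Apply vowel harmony: yoyifu → yoyufu.
Vowel deletion: no change.

yoyufu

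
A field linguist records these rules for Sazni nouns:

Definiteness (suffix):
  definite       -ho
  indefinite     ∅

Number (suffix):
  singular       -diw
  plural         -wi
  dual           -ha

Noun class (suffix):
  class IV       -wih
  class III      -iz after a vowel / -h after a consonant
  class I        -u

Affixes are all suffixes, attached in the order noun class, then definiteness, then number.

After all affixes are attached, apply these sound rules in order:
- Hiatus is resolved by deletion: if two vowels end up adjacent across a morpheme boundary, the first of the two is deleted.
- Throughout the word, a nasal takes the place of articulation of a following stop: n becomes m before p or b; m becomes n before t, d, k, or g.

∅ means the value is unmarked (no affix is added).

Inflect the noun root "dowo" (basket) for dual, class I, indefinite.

dowuha

Attach noun class class I -u → dowou.
definiteness = indefinite: zero marking, form stays dowou.
Attach number dual -ha → dowouha.
Apply vowel deletion: dowouha → dowuha.
Nasal assimilation: no change.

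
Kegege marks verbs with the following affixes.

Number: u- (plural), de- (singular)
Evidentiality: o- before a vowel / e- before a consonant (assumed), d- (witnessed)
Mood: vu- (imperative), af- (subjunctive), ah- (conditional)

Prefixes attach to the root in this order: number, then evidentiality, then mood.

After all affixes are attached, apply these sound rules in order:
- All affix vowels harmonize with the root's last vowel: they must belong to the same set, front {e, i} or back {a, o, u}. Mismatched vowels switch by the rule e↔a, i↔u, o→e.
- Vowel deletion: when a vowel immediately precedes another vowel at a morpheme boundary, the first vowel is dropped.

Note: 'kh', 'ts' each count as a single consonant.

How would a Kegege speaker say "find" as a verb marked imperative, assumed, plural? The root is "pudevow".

vupudevow

Attach number plural u- → upudevow.
Attach evidentiality assumed o- (before vowel 'u') → oupudevow.
Attach mood imperative vu- → vuoupudevow.
Vowel harmony: no change.
Apply vowel deletion: vuoupudevow → vupudevow.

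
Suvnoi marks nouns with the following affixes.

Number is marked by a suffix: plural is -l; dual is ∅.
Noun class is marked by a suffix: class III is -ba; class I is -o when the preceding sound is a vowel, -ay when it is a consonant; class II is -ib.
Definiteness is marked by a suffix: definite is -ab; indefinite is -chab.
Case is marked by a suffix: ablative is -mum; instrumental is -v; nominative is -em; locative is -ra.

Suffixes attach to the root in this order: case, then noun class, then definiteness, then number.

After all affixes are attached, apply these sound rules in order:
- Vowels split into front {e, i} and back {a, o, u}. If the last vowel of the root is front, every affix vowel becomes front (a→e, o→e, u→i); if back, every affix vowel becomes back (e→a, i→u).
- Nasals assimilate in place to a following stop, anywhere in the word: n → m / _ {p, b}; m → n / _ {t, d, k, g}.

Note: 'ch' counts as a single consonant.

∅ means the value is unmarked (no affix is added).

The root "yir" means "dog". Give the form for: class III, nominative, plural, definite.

yirembeebl

Attach case nominative -em → yirem.
Attach noun class class III -ba → yiremba.
Attach definiteness definite -ab → yirembaab.
Attach number plural -l → yirembaabl.
Apply vowel harmony: yirembaabl → yirembeebl.
Nasal assimilation: no change.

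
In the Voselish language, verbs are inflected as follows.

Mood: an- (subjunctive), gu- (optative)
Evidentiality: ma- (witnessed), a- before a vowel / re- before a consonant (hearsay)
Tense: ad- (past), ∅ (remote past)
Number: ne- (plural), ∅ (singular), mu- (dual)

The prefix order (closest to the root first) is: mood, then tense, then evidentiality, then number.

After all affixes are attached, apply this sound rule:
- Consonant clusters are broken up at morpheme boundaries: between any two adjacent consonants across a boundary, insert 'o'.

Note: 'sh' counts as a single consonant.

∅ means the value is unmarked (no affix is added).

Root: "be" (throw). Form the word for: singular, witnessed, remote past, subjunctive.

maanobe

Attach mood subjunctive an- → anbe.
tense = remote past: zero marking, form stays anbe.
Attach evidentiality witnessed ma- → maanbe.
number = singular: zero marking, form stays maanbe.
Apply epenthesis: maanbe → maanobe.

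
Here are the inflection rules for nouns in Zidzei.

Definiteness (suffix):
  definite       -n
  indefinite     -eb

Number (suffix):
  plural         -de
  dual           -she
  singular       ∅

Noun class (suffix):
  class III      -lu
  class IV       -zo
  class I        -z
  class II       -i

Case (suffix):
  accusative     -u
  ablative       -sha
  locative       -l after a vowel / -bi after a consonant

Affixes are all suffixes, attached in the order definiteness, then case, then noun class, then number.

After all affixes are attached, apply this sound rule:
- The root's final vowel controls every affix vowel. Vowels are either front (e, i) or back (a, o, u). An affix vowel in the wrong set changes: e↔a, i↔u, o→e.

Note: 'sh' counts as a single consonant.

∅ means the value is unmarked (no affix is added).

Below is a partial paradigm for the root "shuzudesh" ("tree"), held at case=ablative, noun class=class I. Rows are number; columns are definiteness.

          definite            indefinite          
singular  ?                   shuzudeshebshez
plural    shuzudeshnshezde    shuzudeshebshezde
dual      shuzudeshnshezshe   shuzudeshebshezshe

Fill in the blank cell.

shuzudeshnshez

Attach definiteness definite -n → shuzudeshn.
Attach case ablative -sha → shuzudeshnsha.
Attach noun class class I -z → shuzudeshnshaz.
number = singular: zero marking, form stays shuzudeshnshaz.
Apply vowel harmony: shuzudeshnshaz → shuzudeshnshez.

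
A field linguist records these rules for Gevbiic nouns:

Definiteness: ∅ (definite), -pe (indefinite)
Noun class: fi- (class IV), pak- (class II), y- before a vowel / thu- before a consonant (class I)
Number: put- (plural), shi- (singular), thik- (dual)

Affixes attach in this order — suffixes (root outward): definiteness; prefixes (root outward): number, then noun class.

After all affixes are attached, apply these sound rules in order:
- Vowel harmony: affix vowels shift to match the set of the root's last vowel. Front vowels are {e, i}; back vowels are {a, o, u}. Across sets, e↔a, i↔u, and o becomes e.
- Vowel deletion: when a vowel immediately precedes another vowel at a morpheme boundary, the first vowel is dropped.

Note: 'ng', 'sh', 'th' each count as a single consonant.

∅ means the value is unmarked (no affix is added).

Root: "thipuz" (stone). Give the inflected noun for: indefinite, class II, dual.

Attach number dual thik- → thikthipuz.
Attach noun class class II pak- → pakthikthipuz.
Attach definiteness indefinite -pe → pakthikthipuzpe.
Apply vowel harmony: pakthikthipuzpe → pakthukthipuzpa.
Vowel deletion: no change.

pakthukthipuzpa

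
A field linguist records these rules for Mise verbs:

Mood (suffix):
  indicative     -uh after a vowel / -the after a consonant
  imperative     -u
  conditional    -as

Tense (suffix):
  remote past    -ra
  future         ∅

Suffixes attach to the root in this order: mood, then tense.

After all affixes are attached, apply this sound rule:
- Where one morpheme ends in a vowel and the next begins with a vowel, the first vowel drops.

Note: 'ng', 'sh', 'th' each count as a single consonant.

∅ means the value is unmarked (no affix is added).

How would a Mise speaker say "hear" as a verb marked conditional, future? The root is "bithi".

Attach mood conditional -as → bithias.
tense = future: zero marking, form stays bithias.
Apply vowel deletion: bithias → bithas.

bithas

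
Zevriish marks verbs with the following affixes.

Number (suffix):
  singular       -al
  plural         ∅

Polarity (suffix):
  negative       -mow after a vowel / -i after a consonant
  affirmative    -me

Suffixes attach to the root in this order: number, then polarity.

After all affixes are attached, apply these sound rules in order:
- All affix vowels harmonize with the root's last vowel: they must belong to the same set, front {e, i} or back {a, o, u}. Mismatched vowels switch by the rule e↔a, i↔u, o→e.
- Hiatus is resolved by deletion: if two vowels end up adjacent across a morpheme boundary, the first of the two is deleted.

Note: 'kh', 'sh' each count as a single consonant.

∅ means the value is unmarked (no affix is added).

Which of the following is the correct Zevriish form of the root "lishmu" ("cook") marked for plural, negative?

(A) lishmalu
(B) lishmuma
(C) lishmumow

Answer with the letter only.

C

number = plural: zero marking, form stays lishmu.
Attach polarity negative -mow (after vowel 'u') → lishmumow.
Vowel harmony: no change.
Vowel deletion: no change.
So the correct form is lishmumow, option (C).
(A) lishmalu is wrong: it uses singular instead of plural for number.
(B) lishmuma is wrong: it uses affirmative instead of negative for polarity.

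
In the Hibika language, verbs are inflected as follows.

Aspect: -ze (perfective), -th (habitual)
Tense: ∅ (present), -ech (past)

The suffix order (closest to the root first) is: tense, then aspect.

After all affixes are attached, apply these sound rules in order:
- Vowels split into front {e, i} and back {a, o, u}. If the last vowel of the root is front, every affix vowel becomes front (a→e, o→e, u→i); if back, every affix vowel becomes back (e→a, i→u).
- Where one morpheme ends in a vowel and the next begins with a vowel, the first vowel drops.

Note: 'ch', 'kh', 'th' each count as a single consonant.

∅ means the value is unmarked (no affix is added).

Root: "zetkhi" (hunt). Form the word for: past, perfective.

Attach tense past -ech → zetkhiech.
Attach aspect perfective -ze → zetkhiechze.
Vowel harmony: no change.
Apply vowel deletion: zetkhiechze → zetkhechze.

zetkhechze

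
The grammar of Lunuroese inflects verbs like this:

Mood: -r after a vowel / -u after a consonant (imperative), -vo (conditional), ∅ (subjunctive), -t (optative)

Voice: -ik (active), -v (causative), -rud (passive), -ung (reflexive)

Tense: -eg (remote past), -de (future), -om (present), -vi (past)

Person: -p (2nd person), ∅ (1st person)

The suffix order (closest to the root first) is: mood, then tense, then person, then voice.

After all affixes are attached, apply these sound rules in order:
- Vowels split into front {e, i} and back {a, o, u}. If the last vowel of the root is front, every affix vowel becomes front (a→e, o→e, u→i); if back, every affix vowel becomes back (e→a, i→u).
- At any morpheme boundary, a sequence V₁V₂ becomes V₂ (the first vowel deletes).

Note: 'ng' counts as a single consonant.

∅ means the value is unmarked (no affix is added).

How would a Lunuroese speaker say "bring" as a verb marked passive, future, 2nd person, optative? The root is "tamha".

Attach mood optative -t → tamhat.
Attach tense future -de → tamhatde.
Attach person 2nd person -p → tamhatdep.
Attach voice passive -rud → tamhatdeprud.
Apply vowel harmony: tamhatdeprud → tamhatdaprud.
Vowel deletion: no change.

tamhatdaprud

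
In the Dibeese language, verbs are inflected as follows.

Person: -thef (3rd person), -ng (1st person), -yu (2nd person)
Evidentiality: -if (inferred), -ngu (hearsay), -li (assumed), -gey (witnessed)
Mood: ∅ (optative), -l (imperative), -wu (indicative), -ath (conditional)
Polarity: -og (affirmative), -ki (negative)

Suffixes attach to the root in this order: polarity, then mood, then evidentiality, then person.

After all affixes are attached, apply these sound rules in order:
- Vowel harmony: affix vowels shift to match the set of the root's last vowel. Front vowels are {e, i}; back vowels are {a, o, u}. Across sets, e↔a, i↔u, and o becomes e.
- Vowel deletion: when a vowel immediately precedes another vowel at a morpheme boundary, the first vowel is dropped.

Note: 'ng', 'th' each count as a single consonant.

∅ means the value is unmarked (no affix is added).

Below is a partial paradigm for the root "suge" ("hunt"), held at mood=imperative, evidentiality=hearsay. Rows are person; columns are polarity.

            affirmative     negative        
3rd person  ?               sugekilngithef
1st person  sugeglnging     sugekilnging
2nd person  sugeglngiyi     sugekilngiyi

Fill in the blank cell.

sugeglngithef

Attach polarity affirmative -og → sugeog.
Attach mood imperative -l → sugeogl.
Attach evidentiality hearsay -ngu → sugeoglngu.
Attach person 3rd person -thef → sugeoglnguthef.
Apply vowel harmony: sugeoglnguthef → sugeeglngithef.
Apply vowel deletion: sugeeglngithef → sugeglngithef.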